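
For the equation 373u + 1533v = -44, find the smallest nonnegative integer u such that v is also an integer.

1126

gcd(1533, 373):
  1533 = 4×373 + 41
  373 = 9×41 + 4
  41 = 10×4 + 1
  4 = 4×1
so gcd(1533, 373) = 1.
1 divides -44, so solutions exist.
Back-substitute for Bézout coefficients:
  1 = 41 - 10×4
  ... = 373×(-374) + 1533×(91)
Scale by -44/1 = -44: (u₀, v₀) = (16456, -4004).
General solution: u = 16456 + 1533t, v = -4004 - 373t for integer t.
u ≥ 0: smallest is 16456 mod 1533 = 1126 (at t = -10), with v = -274.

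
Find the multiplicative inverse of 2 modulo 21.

gcd(21, 2) = 1  (21 = 10*2 + 1, 2 = 2*1).
Back-substituting, 2*(-10) + 21*(1) = 1.
So 2*-10 ≡ 1 (mod 21), and -10 mod 21 = 11.

11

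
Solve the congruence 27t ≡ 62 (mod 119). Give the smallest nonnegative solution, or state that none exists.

gcd(119, 27) = 1.
1 divides 62, so solutions exist.
By Bézout, 27*(-22) + 119*(5) = 1.
So 27*(-22) ≡ 1 (mod 119); multiply by 62: t ≡ -1364 (mod 119).
Smallest nonnegative: t = -1364 mod 119 = 64.

64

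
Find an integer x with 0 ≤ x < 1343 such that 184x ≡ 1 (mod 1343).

708

gcd(1343, 184):
  1343 = 7*184 + 55
  184 = 3*55 + 19
  55 = 2*19 + 17
  19 = 1*17 + 2
  17 = 8*2 + 1
  2 = 2*1
so gcd(1343, 184) = 1.
Back-substitute for Bézout coefficients:
  1 = 17 - 8*2
  ... = 184*(-635) + 1343*(87)
So 184*-635 ≡ 1 (mod 1343), and -635 mod 1343 = 708.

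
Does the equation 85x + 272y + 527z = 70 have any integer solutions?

no

gcd(272, 85):
  272 = 3×85 + 17
  85 = 5×17
so gcd(272, 85) = 17.
gcd(17, 527) = 17.
17 does not divide 70 (remainder 2), so no integer solutions.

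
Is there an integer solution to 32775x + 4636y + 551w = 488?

gcd(32775, 4636) = 19.
gcd(19, 551) = 19.
19 does not divide 488 (remainder 13), so no integer solutions.

no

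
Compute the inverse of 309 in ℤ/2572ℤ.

gcd(2572, 309) = 1.
By Bézout, 309·(-283) + 2572·(34) = 1.
So 309·-283 ≡ 1 (mod 2572), and -283 mod 2572 = 2289.

2289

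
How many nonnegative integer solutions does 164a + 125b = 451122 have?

gcd(164, 125):
  164 = 1·125 + 39
  125 = 3·39 + 8
  39 = 4·8 + 7
  8 = 1·7 + 1
  7 = 7·1
so gcd(164, 125) = 1.
Back-substitute for Bézout coefficients:
  1 = 8 - 1·7
  ... = 164·(-16) + 125·(21)
Scale by 451122: one solution is (-7217952, 9473562). Reduce a mod 125: (48, 3546).
General: a = 48 + 125t, b = 3546 - 164t.
a ≥ 0 ⇒ t ≥ 0; b ≥ 0 ⇒ t ≤ 21. So t ∈ [0, 21]: 22 solutions.

22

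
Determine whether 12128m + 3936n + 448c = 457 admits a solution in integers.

no

gcd(12128, 3936):
  12128 = 3·3936 + 320
  3936 = 12·320 + 96
  320 = 3·96 + 32
  96 = 3·32
so gcd(12128, 3936) = 32.
gcd(32, 448) = 32.
32 does not divide 457 (remainder 9), so no integer solutions.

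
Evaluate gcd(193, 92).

gcd(193, 92) = 1  (193 = 2×92 + 9, 92 = 10×9 + 2, 9 = 4×2 + 1, 2 = 2×1).

1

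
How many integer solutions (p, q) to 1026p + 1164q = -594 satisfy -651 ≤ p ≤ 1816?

13

gcd(1164, 1026):
  1164 = 1*1026 + 138
  1026 = 7*138 + 60
  138 = 2*60 + 18
  60 = 3*18 + 6
  18 = 3*6
so gcd(1164, 1026) = 6.
Back-substitute for Bézout coefficients:
  6 = 60 - 3*18
  ... = 1026*(59) + 1164*(-52)
Scale by -99: particular solution (-5841, 5148); reduce p mod 194: (173, -153).
General solution: p = 173 + 194t, q = -153 - 171t for integer t.
-651 ≤ 173 + 194t ≤ 1816 gives t ∈ [-4, 8], which is 13 values.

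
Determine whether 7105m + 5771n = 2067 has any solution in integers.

gcd(7105, 5771):
  7105 = 1*5771 + 1334
  5771 = 4*1334 + 435
  1334 = 3*435 + 29
  435 = 15*29
so gcd(7105, 5771) = 29.
29 does not divide 2067 (remainder 8), so no integer solutions.

no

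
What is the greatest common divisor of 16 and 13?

1

gcd(16, 13):
  16 = 1×13 + 3
  13 = 4×3 + 1
  3 = 3×1
so gcd(16, 13) = 1.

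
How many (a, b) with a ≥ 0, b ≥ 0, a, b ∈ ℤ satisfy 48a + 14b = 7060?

21

gcd(48, 14) = 2.
By Bézout, 48×(-2) + 14×(7) = 2.
One solution: (3, 494).
General: a = 3 + 7t, b = 494 - 24t.
a ≥ 0 ⇒ t ≥ 0; b ≥ 0 ⇒ t ≤ 20. So t ∈ [0, 20]: 21 solutions.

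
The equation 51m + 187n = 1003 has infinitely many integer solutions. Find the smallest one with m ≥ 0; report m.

5

gcd(187, 51):
  187 = 3×51 + 34
  51 = 1×34 + 17
  34 = 2×17
so gcd(187, 51) = 17.
17 divides 1003, so solutions exist.
Back-substitute for Bézout coefficients:
  17 = 51 - 1×34
  ... = 51×(4) + 187×(-1)
Scale by 1003/17 = 59: (m₀, n₀) = (236, -59).
General solution: m = 236 + 11t, n = -59 - 3t for integer t.
m ≥ 0: smallest is 236 mod 11 = 5 (at t = -21), with n = 4.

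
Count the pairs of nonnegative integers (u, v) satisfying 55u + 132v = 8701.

13

gcd(132, 55) = 11.
By Bézout, 55×(5) + 132×(-2) = 11.
One solution: (7, 63).
General: u = 7 + 12t, v = 63 - 5t.
u ≥ 0 ⇒ t ≥ 0; v ≥ 0 ⇒ t ≤ 12. So t ∈ [0, 12]: 13 solutions.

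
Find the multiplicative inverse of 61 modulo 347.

256

gcd(347, 61) = 1  (347 = 5×61 + 42, 61 = 1×42 + 19, 42 = 2×19 + 4, 19 = 4×4 + 3, 4 = 1×3 + 1, 3 = 3×1).
Back-substituting, 61×(-91) + 347×(16) = 1.
So 61×-91 ≡ 1 (mod 347), and -91 mod 347 = 256.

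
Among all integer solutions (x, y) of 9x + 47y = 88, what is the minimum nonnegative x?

gcd(47, 9):
  47 = 5·9 + 2
  9 = 4·2 + 1
  2 = 2·1
so gcd(47, 9) = 1.
1 divides 88, so solutions exist.
Back-substitute for Bézout coefficients:
  1 = 9 - 4·2
  ... = 9·(21) + 47·(-4)
Scale by 88/1 = 88: (x₀, y₀) = (1848, -352).
General solution: x = 1848 + 47t, y = -352 - 9t for integer t.
x ≥ 0: smallest is 1848 mod 47 = 15 (at t = -39), with y = -1.

15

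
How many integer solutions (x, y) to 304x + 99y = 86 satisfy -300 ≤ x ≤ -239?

gcd(304, 99) = 1.
By Bézout, 304·(-14) + 99·(43) = 1.
Particular solution: (83, -254).
General solution: x = 83 + 99t, y = -254 - 304t for integer t.
-300 ≤ 83 + 99t ≤ -239 gives t ∈ [-3, -4], which is 0 values.

0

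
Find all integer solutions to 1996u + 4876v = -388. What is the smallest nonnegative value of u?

740

gcd(4876, 1996):
  4876 = 2*1996 + 884
  1996 = 2*884 + 228
  884 = 3*228 + 200
  228 = 1*200 + 28
  200 = 7*28 + 4
  28 = 7*4
so gcd(4876, 1996) = 4.
4 divides -388, so solutions exist.
Back-substitute for Bézout coefficients:
  4 = 200 - 7*28
  ... = 1996*(-171) + 4876*(70)
Scale by -388/4 = -97: (u₀, v₀) = (16587, -6790).
General solution: u = 16587 + 1219t, v = -6790 - 499t for integer t.
u ≥ 0: smallest is 16587 mod 1219 = 740 (at t = -13), with v = -303.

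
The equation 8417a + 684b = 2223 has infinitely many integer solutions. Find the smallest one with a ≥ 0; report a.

gcd(8417, 684) = 19.
19 divides 2223, so solutions exist.
By Bézout, 8417×(-13) + 684×(160) = 19.
Scale by 2223/19 = 117: (a₀, b₀) = (-1521, 18720).
General solution: a = -1521 + 36t, b = 18720 - 443t for integer t.
a ≥ 0: smallest is -1521 mod 36 = 27 (at t = 43), with b = -329.

27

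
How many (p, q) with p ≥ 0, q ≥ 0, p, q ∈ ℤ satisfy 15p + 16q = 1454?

gcd(16, 15) = 1.
By Bézout, 15*(-1) + 16*(1) = 1.
One solution: (2, 89).
General: p = 2 + 16t, q = 89 - 15t.
p ≥ 0 ⇒ t ≥ 0; q ≥ 0 ⇒ t ≤ 5. So t ∈ [0, 5]: 6 solutions.

6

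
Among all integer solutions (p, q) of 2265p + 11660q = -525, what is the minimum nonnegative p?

2131

gcd(11660, 2265) = 5.
5 divides -525, so solutions exist.
By Bézout, 2265*(-731) + 11660*(142) = 5.
Scale by -525/5 = -105: (p₀, q₀) = (76755, -14910).
General solution: p = 76755 + 2332t, q = -14910 - 453t for integer t.
p ≥ 0: smallest is 76755 mod 2332 = 2131 (at t = -32), with q = -414.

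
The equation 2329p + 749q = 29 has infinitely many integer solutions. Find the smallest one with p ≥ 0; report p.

521

gcd(2329, 749):
  2329 = 3×749 + 82
  749 = 9×82 + 11
  82 = 7×11 + 5
  11 = 2×5 + 1
  5 = 5×1
so gcd(2329, 749) = 1.
1 divides 29, so solutions exist.
Back-substitute for Bézout coefficients:
  1 = 11 - 2×5
  ... = 2329×(-137) + 749×(426)
Scale by 29/1 = 29: (p₀, q₀) = (-3973, 12354).
General solution: p = -3973 + 749t, q = 12354 - 2329t for integer t.
p ≥ 0: smallest is -3973 mod 749 = 521 (at t = 6), with q = -1620.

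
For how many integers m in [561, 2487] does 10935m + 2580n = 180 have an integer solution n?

gcd(10935, 2580):
  10935 = 4×2580 + 615
  2580 = 4×615 + 120
  615 = 5×120 + 15
  120 = 8×15
so gcd(10935, 2580) = 15.
Back-substitute for Bézout coefficients:
  15 = 615 - 5×120
  ... = 10935×(21) + 2580×(-89)
Scale by 12: particular solution (252, -1068); reduce m mod 172: (80, -339).
General solution: m = 80 + 172t, n = -339 - 729t for integer t.
561 ≤ 80 + 172t ≤ 2487 gives t ∈ [3, 13], which is 11 values.

11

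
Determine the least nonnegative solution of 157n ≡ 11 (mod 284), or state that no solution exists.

67

gcd(284, 157) = 1.
1 divides 11, so solutions exist.
By Bézout, 157*(-123) + 284*(68) = 1.
So 157*(-123) ≡ 1 (mod 284); multiply by 11: n ≡ -1353 (mod 284).
Smallest nonnegative: n = -1353 mod 284 = 67.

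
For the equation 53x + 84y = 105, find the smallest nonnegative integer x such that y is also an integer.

gcd(84, 53):
  84 = 1·53 + 31
  53 = 1·31 + 22
  31 = 1·22 + 9
  22 = 2·9 + 4
  9 = 2·4 + 1
  4 = 4·1
so gcd(84, 53) = 1.
1 divides 105, so solutions exist.
Back-substitute for Bézout coefficients:
  1 = 9 - 2·4
  ... = 53·(-19) + 84·(12)
Scale by 105/1 = 105: (x₀, y₀) = (-1995, 1260).
General solution: x = -1995 + 84t, y = 1260 - 53t for integer t.
x ≥ 0: smallest is -1995 mod 84 = 21 (at t = 24), with y = -12.

21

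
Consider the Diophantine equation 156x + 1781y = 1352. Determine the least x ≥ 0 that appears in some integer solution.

100

gcd(1781, 156):
  1781 = 11·156 + 65
  156 = 2·65 + 26
  65 = 2·26 + 13
  26 = 2·13
so gcd(1781, 156) = 13.
13 divides 1352, so solutions exist.
Back-substitute for Bézout coefficients:
  13 = 65 - 2·26
  ... = 156·(-57) + 1781·(5)
Scale by 1352/13 = 104: (x₀, y₀) = (-5928, 520).
General solution: x = -5928 + 137t, y = 520 - 12t for integer t.
x ≥ 0: smallest is -5928 mod 137 = 100 (at t = 44), with y = -8.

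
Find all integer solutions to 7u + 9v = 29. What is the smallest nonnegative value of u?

gcd(9, 7):
  9 = 1*7 + 2
  7 = 3*2 + 1
  2 = 2*1
so gcd(9, 7) = 1.
1 divides 29, so solutions exist.
Back-substitute for Bézout coefficients:
  1 = 7 - 3*2
  ... = 7*(4) + 9*(-3)
Scale by 29/1 = 29: (u₀, v₀) = (116, -87).
General solution: u = 116 + 9t, v = -87 - 7t for integer t.
u ≥ 0: smallest is 116 mod 9 = 8 (at t = -12), with v = -3.

8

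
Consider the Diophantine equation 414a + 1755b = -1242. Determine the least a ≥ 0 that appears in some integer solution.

192

gcd(1755, 414):
  1755 = 4·414 + 99
  414 = 4·99 + 18
  99 = 5·18 + 9
  18 = 2·9
so gcd(1755, 414) = 9.
9 divides -1242, so solutions exist.
Back-substitute for Bézout coefficients:
  9 = 99 - 5·18
  ... = 414·(-89) + 1755·(21)
Scale by -1242/9 = -138: (a₀, b₀) = (12282, -2898).
General solution: a = 12282 + 195t, b = -2898 - 46t for integer t.
a ≥ 0: smallest is 12282 mod 195 = 192 (at t = -62), with b = -46.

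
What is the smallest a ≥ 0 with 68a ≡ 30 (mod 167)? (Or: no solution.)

25

gcd(167, 68) = 1.
1 divides 30, so solutions exist.
By Bézout, 68·(-27) + 167·(11) = 1.
So 68·(-27) ≡ 1 (mod 167); multiply by 30: a ≡ -810 (mod 167).
Smallest nonnegative: a = -810 mod 167 = 25.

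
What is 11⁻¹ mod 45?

41

gcd(45, 11):
  45 = 4·11 + 1
  11 = 11·1
so gcd(45, 11) = 1.
Back-substitute for Bézout coefficients:
  1 = 45 - 4·11
  ... = 11·(-4) + 45·(1)
So 11·-4 ≡ 1 (mod 45), and -4 mod 45 = 41.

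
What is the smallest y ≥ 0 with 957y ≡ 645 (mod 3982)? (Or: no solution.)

no solution

gcd(3982, 957) = 11  (3982 = 4·957 + 154, 957 = 6·154 + 33, 154 = 4·33 + 22, 33 = 1·22 + 11, 22 = 2·11).
11 does not divide 645, so the congruence has no solution.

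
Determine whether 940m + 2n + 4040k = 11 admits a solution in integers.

gcd(940, 2) = 2  (940 = 470*2).
gcd(2, 4040) = 2.
2 does not divide 11 (remainder 1), so no integer solutions.

no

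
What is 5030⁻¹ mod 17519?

13343

gcd(17519, 5030) = 1  (17519 = 3·5030 + 2429, 5030 = 2·2429 + 172, 2429 = 14·172 + 21, 172 = 8·21 + 4, 21 = 5·4 + 1, 4 = 4·1).
Back-substituting, 5030·(-4176) + 17519·(1199) = 1.
So 5030·-4176 ≡ 1 (mod 17519), and -4176 mod 17519 = 13343.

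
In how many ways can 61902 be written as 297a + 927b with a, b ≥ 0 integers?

2

gcd(927, 297) = 9  (927 = 3·297 + 36, 297 = 8·36 + 9, 36 = 4·9).
Back-substituting, 297·(25) + 927·(-8) = 9.
Scale by 6878: one solution is (171950, -55024). Reduce a mod 103: (43, 53).
General: a = 43 + 103t, b = 53 - 33t.
a ≥ 0 ⇒ t ≥ 0; b ≥ 0 ⇒ t ≤ 1. So t ∈ [0, 1]: 2 solutions.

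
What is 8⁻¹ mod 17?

gcd(17, 8) = 1.
By Bézout, 8·(-2) + 17·(1) = 1.
So 8·-2 ≡ 1 (mod 17), and -2 mod 17 = 15.

15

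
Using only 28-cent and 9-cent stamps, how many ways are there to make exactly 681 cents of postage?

Need nonnegative integers with 28j + 9k = 681.
gcd(28, 9) = 1, and 28·(1) + 9·(-3) = 1.
So (j₀, k₀) = (681, -2043); general j = 681 + 9t, k = -2043 - 28t.
j ≥ 0 ⇒ t ≥ -75; k ≥ 0 ⇒ t ≤ -73. That's 3 values of t.

3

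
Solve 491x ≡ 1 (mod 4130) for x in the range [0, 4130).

gcd(4130, 491) = 1  (4130 = 8·491 + 202, 491 = 2·202 + 87, 202 = 2·87 + 28, 87 = 3·28 + 3, 28 = 9·3 + 1, 3 = 3·1).
Back-substituting, 491·(-1329) + 4130·(158) = 1.
So 491·-1329 ≡ 1 (mod 4130), and -1329 mod 4130 = 2801.

2801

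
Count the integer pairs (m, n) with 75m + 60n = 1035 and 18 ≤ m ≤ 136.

29

gcd(75, 60):
  75 = 1×60 + 15
  60 = 4×15
so gcd(75, 60) = 15.
Back-substitute for Bézout coefficients:
  15 = 75 - 1×60
  ... = 75×(1) + 60×(-1)
Scale by 69: particular solution (69, -69); reduce m mod 4: (1, 16).
General solution: m = 1 + 4t, n = 16 - 5t for integer t.
18 ≤ 1 + 4t ≤ 136 gives t ∈ [5, 33], which is 29 values.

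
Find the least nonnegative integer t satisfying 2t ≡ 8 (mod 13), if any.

gcd(13, 2) = 1.
1 divides 8, so solutions exist.
By Bézout, 2·(-6) + 13·(1) = 1.
So 2·(-6) ≡ 1 (mod 13); multiply by 8: t ≡ -48 (mod 13).
Smallest nonnegative: t = -48 mod 13 = 4.

4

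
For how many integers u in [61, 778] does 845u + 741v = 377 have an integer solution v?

gcd(845, 741) = 13.
By Bézout, 845*(-7) + 741*(8) = 13.
Particular solution: (25, -28).
General solution: u = 25 + 57t, v = -28 - 65t for integer t.
61 ≤ 25 + 57t ≤ 778 gives t ∈ [1, 13], which is 13 values.

13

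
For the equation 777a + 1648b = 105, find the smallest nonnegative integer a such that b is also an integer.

401

gcd(1648, 777):
  1648 = 2·777 + 94
  777 = 8·94 + 25
  94 = 3·25 + 19
  25 = 1·19 + 6
  19 = 3·6 + 1
  6 = 6·1
so gcd(1648, 777) = 1.
1 divides 105, so solutions exist.
Back-substitute for Bézout coefficients:
  1 = 19 - 3·6
  ... = 777·(-263) + 1648·(124)
Scale by 105/1 = 105: (a₀, b₀) = (-27615, 13020).
General solution: a = -27615 + 1648t, b = 13020 - 777t for integer t.
a ≥ 0: smallest is -27615 mod 1648 = 401 (at t = 17), with b = -189.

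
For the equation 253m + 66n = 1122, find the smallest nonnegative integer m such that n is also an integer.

0

gcd(253, 66) = 11.
11 divides 1122, so solutions exist.
By Bézout, 253·(-1) + 66·(4) = 11.
Scale by 1122/11 = 102: (m₀, n₀) = (-102, 408).
General solution: m = -102 + 6t, n = 408 - 23t for integer t.
m ≥ 0: smallest is -102 mod 6 = 0 (at t = 17), with n = 17.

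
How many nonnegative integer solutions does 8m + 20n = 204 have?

gcd(20, 8):
  20 = 2×8 + 4
  8 = 2×4
so gcd(20, 8) = 4.
Back-substitute for Bézout coefficients:
  4 = 20 - 2×8
  ... = 8×(-2) + 20×(1)
Scale by 51: one solution is (-102, 51). Reduce m mod 5: (3, 9).
General: m = 3 + 5t, n = 9 - 2t.
m ≥ 0 ⇒ t ≥ 0; n ≥ 0 ⇒ t ≤ 4. So t ∈ [0, 4]: 5 solutions.

5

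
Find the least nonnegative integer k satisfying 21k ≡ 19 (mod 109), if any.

58

gcd(109, 21) = 1.
1 divides 19, so solutions exist.
By Bézout, 21×(26) + 109×(-5) = 1.
So 21×(26) ≡ 1 (mod 109); multiply by 19: k ≡ 494 (mod 109).
Smallest nonnegative: k = 494 mod 109 = 58.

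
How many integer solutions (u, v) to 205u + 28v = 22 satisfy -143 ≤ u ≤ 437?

20

gcd(205, 28):
  205 = 7×28 + 9
  28 = 3×9 + 1
  9 = 9×1
so gcd(205, 28) = 1.
Back-substitute for Bézout coefficients:
  1 = 28 - 3×9
  ... = 205×(-3) + 28×(22)
Scale by 22: particular solution (-66, 484); reduce u mod 28: (18, -131).
General solution: u = 18 + 28t, v = -131 - 205t for integer t.
-143 ≤ 18 + 28t ≤ 437 gives t ∈ [-5, 14], which is 20 values.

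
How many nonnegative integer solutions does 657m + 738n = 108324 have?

2

gcd(738, 657):
  738 = 1·657 + 81
  657 = 8·81 + 9
  81 = 9·9
so gcd(738, 657) = 9.
Back-substitute for Bézout coefficients:
  9 = 657 - 8·81
  ... = 657·(9) + 738·(-8)
Scale by 12036: one solution is (108324, -96288). Reduce m mod 82: (2, 145).
General: m = 2 + 82t, n = 145 - 73t.
m ≥ 0 ⇒ t ≥ 0; n ≥ 0 ⇒ t ≤ 1. So t ∈ [0, 1]: 2 solutions.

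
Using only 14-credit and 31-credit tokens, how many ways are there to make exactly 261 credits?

Need nonnegative integers with 14j + 31k = 261.
gcd(14, 31) = 1, and 14·(-11) + 31·(5) = 1.
So (j₀, k₀) = (-2871, 1305); general j = -2871 + 31t, k = 1305 - 14t.
j ≥ 0 ⇒ t ≥ 93; k ≥ 0 ⇒ t ≤ 93. That's 1 value of t.

1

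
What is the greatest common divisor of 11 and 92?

gcd(92, 11):
  92 = 8*11 + 4
  11 = 2*4 + 3
  4 = 1*3 + 1
  3 = 3*1
so gcd(92, 11) = 1.

1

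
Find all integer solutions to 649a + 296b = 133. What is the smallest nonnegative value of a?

gcd(649, 296):
  649 = 2*296 + 57
  296 = 5*57 + 11
  57 = 5*11 + 2
  11 = 5*2 + 1
  2 = 2*1
so gcd(649, 296) = 1.
1 divides 133, so solutions exist.
Back-substitute for Bézout coefficients:
  1 = 11 - 5*2
  ... = 649*(-135) + 296*(296)
Scale by 133/1 = 133: (a₀, b₀) = (-17955, 39368).
General solution: a = -17955 + 296t, b = 39368 - 649t for integer t.
a ≥ 0: smallest is -17955 mod 296 = 101 (at t = 61), with b = -221.

101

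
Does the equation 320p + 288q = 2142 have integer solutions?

no

gcd(320, 288) = 32  (320 = 1×288 + 32, 288 = 9×32).
32 does not divide 2142 (remainder 30), so no integer solutions.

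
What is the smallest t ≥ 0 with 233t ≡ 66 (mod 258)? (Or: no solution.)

gcd(258, 233):
  258 = 1×233 + 25
  233 = 9×25 + 8
  25 = 3×8 + 1
  8 = 8×1
so gcd(258, 233) = 1.
1 divides 66, so solutions exist.
Back-substitute for Bézout coefficients:
  1 = 25 - 3×8
  ... = 233×(-31) + 258×(28)
So 233×(-31) ≡ 1 (mod 258); multiply by 66: t ≡ -2046 (mod 258).
Smallest nonnegative: t = -2046 mod 258 = 18.

18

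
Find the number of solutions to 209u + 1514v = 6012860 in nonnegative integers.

19

gcd(1514, 209) = 1.
By Bézout, 209×(-297) + 1514×(41) = 1.
One solution: (1112, 3818).
General: u = 1112 + 1514t, v = 3818 - 209t.
u ≥ 0 ⇒ t ≥ 0; v ≥ 0 ⇒ t ≤ 18. So t ∈ [0, 18]: 19 solutions.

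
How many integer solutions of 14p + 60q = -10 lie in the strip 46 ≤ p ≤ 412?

gcd(60, 14) = 2  (60 = 4×14 + 4, 14 = 3×4 + 2, 4 = 2×2).
Back-substituting, 14×(13) + 60×(-3) = 2.
Scale by -5: particular solution (-65, 15); reduce p mod 30: (25, -6).
General solution: p = 25 + 30t, q = -6 - 7t for integer t.
46 ≤ 25 + 30t ≤ 412 gives t ∈ [1, 12], which is 12 values.

12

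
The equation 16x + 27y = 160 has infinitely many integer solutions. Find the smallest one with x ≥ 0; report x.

10

gcd(27, 16):
  27 = 1×16 + 11
  16 = 1×11 + 5
  11 = 2×5 + 1
  5 = 5×1
so gcd(27, 16) = 1.
1 divides 160, so solutions exist.
Back-substitute for Bézout coefficients:
  1 = 11 - 2×5
  ... = 16×(-5) + 27×(3)
Scale by 160/1 = 160: (x₀, y₀) = (-800, 480).
General solution: x = -800 + 27t, y = 480 - 16t for integer t.
x ≥ 0: smallest is -800 mod 27 = 10 (at t = 30), with y = 0.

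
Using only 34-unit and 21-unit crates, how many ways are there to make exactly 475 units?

Need nonnegative integers with 34j + 21k = 475.
gcd(34, 21) = 1, and 34·(-8) + 21·(13) = 1.
So (j₀, k₀) = (-3800, 6175); general j = -3800 + 21t, k = 6175 - 34t.
j ≥ 0 ⇒ t ≥ 181; k ≥ 0 ⇒ t ≤ 181. That's 1 value of t.

1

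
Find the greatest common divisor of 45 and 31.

1

gcd(45, 31) = 1  (45 = 1·31 + 14, 31 = 2·14 + 3, 14 = 4·3 + 2, 3 = 1·2 + 1, 2 = 2·1).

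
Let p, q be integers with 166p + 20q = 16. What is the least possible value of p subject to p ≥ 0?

6

gcd(166, 20) = 2.
2 divides 16, so solutions exist.
By Bézout, 166·(-3) + 20·(25) = 2.
Scale by 16/2 = 8: (p₀, q₀) = (-24, 200).
General solution: p = -24 + 10t, q = 200 - 83t for integer t.
p ≥ 0: smallest is -24 mod 10 = 6 (at t = 3), with q = -49.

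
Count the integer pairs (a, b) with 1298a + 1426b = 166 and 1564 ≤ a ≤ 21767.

gcd(1426, 1298):
  1426 = 1×1298 + 128
  1298 = 10×128 + 18
  128 = 7×18 + 2
  18 = 9×2
so gcd(1426, 1298) = 2.
Back-substitute for Bézout coefficients:
  2 = 128 - 7×18
  ... = 1298×(-78) + 1426×(71)
Scale by 83: particular solution (-6474, 5893); reduce a mod 713: (656, -597).
General solution: a = 656 + 713t, b = -597 - 649t for integer t.
1564 ≤ 656 + 713t ≤ 21767 gives t ∈ [2, 29], which is 28 values.

28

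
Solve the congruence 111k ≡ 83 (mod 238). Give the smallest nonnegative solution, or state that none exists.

183

gcd(238, 111) = 1.
1 divides 83, so solutions exist.
By Bézout, 111*(-15) + 238*(7) = 1.
So 111*(-15) ≡ 1 (mod 238); multiply by 83: k ≡ -1245 (mod 238).
Smallest nonnegative: k = -1245 mod 238 = 183.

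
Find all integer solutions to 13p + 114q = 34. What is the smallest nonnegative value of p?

gcd(114, 13):
  114 = 8*13 + 10
  13 = 1*10 + 3
  10 = 3*3 + 1
  3 = 3*1
so gcd(114, 13) = 1.
1 divides 34, so solutions exist.
Back-substitute for Bézout coefficients:
  1 = 10 - 3*3
  ... = 13*(-35) + 114*(4)
Scale by 34/1 = 34: (p₀, q₀) = (-1190, 136).
General solution: p = -1190 + 114t, q = 136 - 13t for integer t.
p ≥ 0: smallest is -1190 mod 114 = 64 (at t = 11), with q = -7.

64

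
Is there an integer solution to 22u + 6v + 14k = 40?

gcd(22, 6) = 2  (22 = 3×6 + 4, 6 = 1×4 + 2, 4 = 2×2).
gcd(2, 14) = 2.
2 divides 40, so integer solutions exist.

yes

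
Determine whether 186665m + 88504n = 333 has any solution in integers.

gcd(186665, 88504) = 37.
37 divides 333, so integer solutions exist.

yes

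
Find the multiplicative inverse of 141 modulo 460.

261

gcd(460, 141) = 1.
By Bézout, 141×(-199) + 460×(61) = 1.
So 141×-199 ≡ 1 (mod 460), and -199 mod 460 = 261.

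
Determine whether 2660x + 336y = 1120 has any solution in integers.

yes

gcd(2660, 336) = 28  (2660 = 7*336 + 308, 336 = 1*308 + 28, 308 = 11*28).
28 divides 1120, so integer solutions exist.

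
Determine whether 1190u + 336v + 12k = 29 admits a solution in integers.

no

gcd(1190, 336) = 14  (1190 = 3×336 + 182, 336 = 1×182 + 154, 182 = 1×154 + 28, 154 = 5×28 + 14, 28 = 2×14).
gcd(14, 12) = 2.
2 does not divide 29 (remainder 1), so no integer solutions.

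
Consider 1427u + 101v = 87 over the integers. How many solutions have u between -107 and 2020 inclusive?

21

gcd(1427, 101) = 1  (1427 = 14*101 + 13, 101 = 7*13 + 10, 13 = 1*10 + 3, 10 = 3*3 + 1, 3 = 3*1).
Back-substituting, 1427*(-31) + 101*(438) = 1.
Scale by 87: particular solution (-2697, 38106); reduce u mod 101: (30, -423).
General solution: u = 30 + 101t, v = -423 - 1427t for integer t.
-107 ≤ 30 + 101t ≤ 2020 gives t ∈ [-1, 19], which is 21 values.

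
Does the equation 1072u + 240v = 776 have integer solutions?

gcd(1072, 240) = 16  (1072 = 4×240 + 112, 240 = 2×112 + 16, 112 = 7×16).
16 does not divide 776 (remainder 8), so no integer solutions.

no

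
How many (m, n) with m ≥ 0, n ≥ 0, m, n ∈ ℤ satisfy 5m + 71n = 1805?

gcd(71, 5):
  71 = 14×5 + 1
  5 = 5×1
so gcd(71, 5) = 1.
Back-substitute for Bézout coefficients:
  1 = 71 - 14×5
  ... = 5×(-14) + 71×(1)
Scale by 1805: one solution is (-25270, 1805). Reduce m mod 71: (6, 25).
General: m = 6 + 71t, n = 25 - 5t.
m ≥ 0 ⇒ t ≥ 0; n ≥ 0 ⇒ t ≤ 5. So t ∈ [0, 5]: 6 solutions.

6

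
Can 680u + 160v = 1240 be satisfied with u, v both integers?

yes

gcd(680, 160) = 40.
40 divides 1240, so integer solutions exist.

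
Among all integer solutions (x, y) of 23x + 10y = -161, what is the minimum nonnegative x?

gcd(23, 10) = 1.
1 divides -161, so solutions exist.
By Bézout, 23·(-3) + 10·(7) = 1.
Scale by -161/1 = -161: (x₀, y₀) = (483, -1127).
General solution: x = 483 + 10t, y = -1127 - 23t for integer t.
x ≥ 0: smallest is 483 mod 10 = 3 (at t = -48), with y = -23.

3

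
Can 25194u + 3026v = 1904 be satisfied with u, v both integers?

yes

gcd(25194, 3026) = 34  (25194 = 8*3026 + 986, 3026 = 3*986 + 68, 986 = 14*68 + 34, 68 = 2*34).
34 divides 1904, so integer solutions exist.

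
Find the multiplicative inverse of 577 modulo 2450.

1363

gcd(2450, 577) = 1  (2450 = 4*577 + 142, 577 = 4*142 + 9, 142 = 15*9 + 7, 9 = 1*7 + 2, 7 = 3*2 + 1, 2 = 2*1).
Back-substituting, 577*(-1087) + 2450*(256) = 1.
So 577*-1087 ≡ 1 (mod 2450), and -1087 mod 2450 = 1363.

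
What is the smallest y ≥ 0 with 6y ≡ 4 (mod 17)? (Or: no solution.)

gcd(17, 6) = 1.
1 divides 4, so solutions exist.
By Bézout, 6*(3) + 17*(-1) = 1.
So 6*(3) ≡ 1 (mod 17); multiply by 4: y ≡ 12 (mod 17).
Smallest nonnegative: y = 12 mod 17 = 12.

12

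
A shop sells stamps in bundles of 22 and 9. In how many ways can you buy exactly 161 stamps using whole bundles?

1

Need nonnegative integers with 22j + 9k = 161.
gcd(22, 9) = 1, and 22·(-2) + 9·(5) = 1.
So (j₀, k₀) = (-322, 805); general j = -322 + 9t, k = 805 - 22t.
j ≥ 0 ⇒ t ≥ 36; k ≥ 0 ⇒ t ≤ 36. That's 1 value of t.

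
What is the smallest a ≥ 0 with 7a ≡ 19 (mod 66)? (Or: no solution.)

gcd(66, 7) = 1  (66 = 9·7 + 3, 7 = 2·3 + 1, 3 = 3·1).
1 divides 19, so solutions exist.
Back-substituting, 7·(19) + 66·(-2) = 1.
So 7·(19) ≡ 1 (mod 66); multiply by 19: a ≡ 361 (mod 66).
Smallest nonnegative: a = 361 mod 66 = 31.

31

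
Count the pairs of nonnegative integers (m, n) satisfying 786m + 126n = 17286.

gcd(786, 126):
  786 = 6×126 + 30
  126 = 4×30 + 6
  30 = 5×6
so gcd(786, 126) = 6.
Back-substitute for Bézout coefficients:
  6 = 126 - 4×30
  ... = 786×(-4) + 126×(25)
Scale by 2881: one solution is (-11524, 72025). Reduce m mod 21: (5, 106).
General: m = 5 + 21t, n = 106 - 131t.
m ≥ 0 ⇒ t ≥ 0; n ≥ 0 ⇒ t ≤ 0. So t ∈ [0, 0]: 1 solution.

1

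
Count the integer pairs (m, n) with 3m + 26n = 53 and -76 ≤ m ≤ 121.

gcd(26, 3) = 1  (26 = 8*3 + 2, 3 = 1*2 + 1, 2 = 2*1).
Back-substituting, 3*(9) + 26*(-1) = 1.
Scale by 53: particular solution (477, -53); reduce m mod 26: (9, 1).
General solution: m = 9 + 26t, n = 1 - 3t for integer t.
-76 ≤ 9 + 26t ≤ 121 gives t ∈ [-3, 4], which is 8 values.

8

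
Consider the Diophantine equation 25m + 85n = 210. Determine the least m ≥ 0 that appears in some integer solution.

5

gcd(85, 25) = 5  (85 = 3·25 + 10, 25 = 2·10 + 5, 10 = 2·5).
5 divides 210, so solutions exist.
Back-substituting, 25·(7) + 85·(-2) = 5.
Scale by 210/5 = 42: (m₀, n₀) = (294, -84).
General solution: m = 294 + 17t, n = -84 - 5t for integer t.
m ≥ 0: smallest is 294 mod 17 = 5 (at t = -17), with n = 1.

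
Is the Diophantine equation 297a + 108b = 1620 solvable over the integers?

yes

gcd(297, 108) = 27  (297 = 2·108 + 81, 108 = 1·81 + 27, 81 = 3·27).
27 divides 1620, so integer solutions exist.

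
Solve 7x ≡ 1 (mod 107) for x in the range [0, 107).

46

gcd(107, 7) = 1.
By Bézout, 7×(46) + 107×(-3) = 1.
So 7×46 ≡ 1 (mod 107), and 46 mod 107 = 46.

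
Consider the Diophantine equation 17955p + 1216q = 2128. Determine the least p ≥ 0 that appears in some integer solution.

48

gcd(17955, 1216) = 19  (17955 = 14×1216 + 931, 1216 = 1×931 + 285, 931 = 3×285 + 76, 285 = 3×76 + 57, 76 = 1×57 + 19, 57 = 3×19).
19 divides 2128, so solutions exist.
Back-substituting, 17955×(17) + 1216×(-251) = 19.
Scale by 2128/19 = 112: (p₀, q₀) = (1904, -28112).
General solution: p = 1904 + 64t, q = -28112 - 945t for integer t.
p ≥ 0: smallest is 1904 mod 64 = 48 (at t = -29), with q = -707.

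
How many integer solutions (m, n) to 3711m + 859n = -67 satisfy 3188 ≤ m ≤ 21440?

gcd(3711, 859) = 1  (3711 = 4*859 + 275, 859 = 3*275 + 34, 275 = 8*34 + 3, 34 = 11*3 + 1, 3 = 3*1).
Back-substituting, 3711*(-278) + 859*(1201) = 1.
Scale by -67: particular solution (18626, -80467); reduce m mod 859: (587, -2536).
General solution: m = 587 + 859t, n = -2536 - 3711t for integer t.
3188 ≤ 587 + 859t ≤ 21440 gives t ∈ [4, 24], which is 21 values.

21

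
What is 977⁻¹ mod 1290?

713

gcd(1290, 977):
  1290 = 1×977 + 313
  977 = 3×313 + 38
  313 = 8×38 + 9
  38 = 4×9 + 2
  9 = 4×2 + 1
  2 = 2×1
so gcd(1290, 977) = 1.
Back-substitute for Bézout coefficients:
  1 = 9 - 4×2
  ... = 977×(-577) + 1290×(437)
So 977×-577 ≡ 1 (mod 1290), and -577 mod 1290 = 713.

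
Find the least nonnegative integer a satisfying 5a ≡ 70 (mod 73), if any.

gcd(73, 5):
  73 = 14·5 + 3
  5 = 1·3 + 2
  3 = 1·2 + 1
  2 = 2·1
so gcd(73, 5) = 1.
1 divides 70, so solutions exist.
Back-substitute for Bézout coefficients:
  1 = 3 - 1·2
  ... = 5·(-29) + 73·(2)
So 5·(-29) ≡ 1 (mod 73); multiply by 70: a ≡ -2030 (mod 73).
Smallest nonnegative: a = -2030 mod 73 = 14.

14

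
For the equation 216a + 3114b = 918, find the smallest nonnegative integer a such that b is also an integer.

134

gcd(3114, 216) = 18.
18 divides 918, so solutions exist.
By Bézout, 216×(-72) + 3114×(5) = 18.
Scale by 918/18 = 51: (a₀, b₀) = (-3672, 255).
General solution: a = -3672 + 173t, b = 255 - 12t for integer t.
a ≥ 0: smallest is -3672 mod 173 = 134 (at t = 22), with b = -9.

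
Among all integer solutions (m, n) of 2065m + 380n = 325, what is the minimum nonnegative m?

gcd(2065, 380) = 5  (2065 = 5×380 + 165, 380 = 2×165 + 50, 165 = 3×50 + 15, 50 = 3×15 + 5, 15 = 3×5).
5 divides 325, so solutions exist.
Back-substituting, 2065×(-23) + 380×(125) = 5.
Scale by 325/5 = 65: (m₀, n₀) = (-1495, 8125).
General solution: m = -1495 + 76t, n = 8125 - 413t for integer t.
m ≥ 0: smallest is -1495 mod 76 = 25 (at t = 20), with n = -135.

25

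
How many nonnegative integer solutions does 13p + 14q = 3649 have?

20

gcd(14, 13):
  14 = 1×13 + 1
  13 = 13×1
so gcd(14, 13) = 1.
Back-substitute for Bézout coefficients:
  1 = 14 - 1×13
  ... = 13×(-1) + 14×(1)
Scale by 3649: one solution is (-3649, 3649). Reduce p mod 14: (5, 256).
General: p = 5 + 14t, q = 256 - 13t.
p ≥ 0 ⇒ t ≥ 0; q ≥ 0 ⇒ t ≤ 19. So t ∈ [0, 19]: 20 solutions.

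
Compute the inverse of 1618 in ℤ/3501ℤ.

1876

gcd(3501, 1618) = 1.
By Bézout, 1618*(-1625) + 3501*(751) = 1.
So 1618*-1625 ≡ 1 (mod 3501), and -1625 mod 3501 = 1876.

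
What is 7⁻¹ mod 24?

7

gcd(24, 7) = 1  (24 = 3*7 + 3, 7 = 2*3 + 1, 3 = 3*1).
Back-substituting, 7*(7) + 24*(-2) = 1.
So 7*7 ≡ 1 (mod 24), and 7 mod 24 = 7.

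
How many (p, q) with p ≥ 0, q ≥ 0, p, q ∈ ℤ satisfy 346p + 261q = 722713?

8

gcd(346, 261) = 1  (346 = 1·261 + 85, 261 = 3·85 + 6, 85 = 14·6 + 1, 6 = 6·1).
Back-substituting, 346·(43) + 261·(-57) = 1.
Scale by 722713: one solution is (31076659, -41194641). Reduce p mod 261: (172, 2541).
General: p = 172 + 261t, q = 2541 - 346t.
p ≥ 0 ⇒ t ≥ 0; q ≥ 0 ⇒ t ≤ 7. So t ∈ [0, 7]: 8 solutions.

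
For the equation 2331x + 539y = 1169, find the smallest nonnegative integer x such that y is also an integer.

19

gcd(2331, 539) = 7  (2331 = 4·539 + 175, 539 = 3·175 + 14, 175 = 12·14 + 7, 14 = 2·7).
7 divides 1169, so solutions exist.
Back-substituting, 2331·(37) + 539·(-160) = 7.
Scale by 1169/7 = 167: (x₀, y₀) = (6179, -26720).
General solution: x = 6179 + 77t, y = -26720 - 333t for integer t.
x ≥ 0: smallest is 6179 mod 77 = 19 (at t = -80), with y = -80.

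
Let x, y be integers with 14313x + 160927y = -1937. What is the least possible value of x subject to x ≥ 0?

gcd(160927, 14313) = 13.
13 divides -1937, so solutions exist.
By Bézout, 14313×(1709) + 160927×(-152) = 13.
Scale by -1937/13 = -149: (x₀, y₀) = (-254641, 22648).
General solution: x = -254641 + 12379t, y = 22648 - 1101t for integer t.
x ≥ 0: smallest is -254641 mod 12379 = 5318 (at t = 21), with y = -473.

5318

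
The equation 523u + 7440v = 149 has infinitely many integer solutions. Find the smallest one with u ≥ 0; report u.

2063

gcd(7440, 523):
  7440 = 14·523 + 118
  523 = 4·118 + 51
  118 = 2·51 + 16
  51 = 3·16 + 3
  16 = 5·3 + 1
  3 = 3·1
so gcd(7440, 523) = 1.
1 divides 149, so solutions exist.
Back-substitute for Bézout coefficients:
  1 = 16 - 5·3
  ... = 523·(-2333) + 7440·(164)
Scale by 149/1 = 149: (u₀, v₀) = (-347617, 24436).
General solution: u = -347617 + 7440t, v = 24436 - 523t for integer t.
u ≥ 0: smallest is -347617 mod 7440 = 2063 (at t = 47), with v = -145.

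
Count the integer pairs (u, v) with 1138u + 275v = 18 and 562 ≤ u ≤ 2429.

6

gcd(1138, 275) = 1  (1138 = 4*275 + 38, 275 = 7*38 + 9, 38 = 4*9 + 2, 9 = 4*2 + 1, 2 = 2*1).
Back-substituting, 1138*(-123) + 275*(509) = 1.
Scale by 18: particular solution (-2214, 9162); reduce u mod 275: (261, -1080).
General solution: u = 261 + 275t, v = -1080 - 1138t for integer t.
562 ≤ 261 + 275t ≤ 2429 gives t ∈ [2, 7], which is 6 values.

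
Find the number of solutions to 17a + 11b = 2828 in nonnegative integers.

15

gcd(17, 11):
  17 = 1·11 + 6
  11 = 1·6 + 5
  6 = 1·5 + 1
  5 = 5·1
so gcd(17, 11) = 1.
Back-substitute for Bézout coefficients:
  1 = 6 - 1·5
  ... = 17·(2) + 11·(-3)
Scale by 2828: one solution is (5656, -8484). Reduce a mod 11: (2, 254).
General: a = 2 + 11t, b = 254 - 17t.
a ≥ 0 ⇒ t ≥ 0; b ≥ 0 ⇒ t ≤ 14. So t ∈ [0, 14]: 15 solutions.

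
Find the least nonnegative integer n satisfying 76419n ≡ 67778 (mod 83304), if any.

no solution

gcd(83304, 76419):
  83304 = 1×76419 + 6885
  76419 = 11×6885 + 684
  6885 = 10×684 + 45
  684 = 15×45 + 9
  45 = 5×9
so gcd(83304, 76419) = 9.
9 does not divide 67778, so the congruence has no solution.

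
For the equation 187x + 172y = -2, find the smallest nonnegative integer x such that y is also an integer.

126

gcd(187, 172):
  187 = 1×172 + 15
  172 = 11×15 + 7
  15 = 2×7 + 1
  7 = 7×1
so gcd(187, 172) = 1.
1 divides -2, so solutions exist.
Back-substitute for Bézout coefficients:
  1 = 15 - 2×7
  ... = 187×(23) + 172×(-25)
Scale by -2/1 = -2: (x₀, y₀) = (-46, 50).
General solution: x = -46 + 172t, y = 50 - 187t for integer t.
x ≥ 0: smallest is -46 mod 172 = 126 (at t = 1), with y = -137.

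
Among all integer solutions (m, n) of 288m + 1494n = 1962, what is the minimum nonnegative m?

12

gcd(1494, 288) = 18.
18 divides 1962, so solutions exist.
By Bézout, 288×(26) + 1494×(-5) = 18.
Scale by 1962/18 = 109: (m₀, n₀) = (2834, -545).
General solution: m = 2834 + 83t, n = -545 - 16t for integer t.
m ≥ 0: smallest is 2834 mod 83 = 12 (at t = -34), with n = -1.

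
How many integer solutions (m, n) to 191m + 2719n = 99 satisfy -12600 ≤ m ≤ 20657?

12

gcd(2719, 191) = 1.
By Bézout, 191*(-242) + 2719*(17) = 1.
Particular solution: (513, -36).
General solution: m = 513 + 2719t, n = -36 - 191t for integer t.
-12600 ≤ 513 + 2719t ≤ 20657 gives t ∈ [-4, 7], which is 12 values.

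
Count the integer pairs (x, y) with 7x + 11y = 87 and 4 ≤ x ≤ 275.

gcd(11, 7) = 1  (11 = 1*7 + 4, 7 = 1*4 + 3, 4 = 1*3 + 1, 3 = 3*1).
Back-substituting, 7*(-3) + 11*(2) = 1.
Scale by 87: particular solution (-261, 174); reduce x mod 11: (3, 6).
General solution: x = 3 + 11t, y = 6 - 7t for integer t.
4 ≤ 3 + 11t ≤ 275 gives t ∈ [1, 24], which is 24 values.

24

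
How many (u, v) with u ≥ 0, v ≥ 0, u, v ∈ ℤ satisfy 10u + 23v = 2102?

9

gcd(23, 10) = 1  (23 = 2·10 + 3, 10 = 3·3 + 1, 3 = 3·1).
Back-substituting, 10·(7) + 23·(-3) = 1.
Scale by 2102: one solution is (14714, -6306). Reduce u mod 23: (17, 84).
General: u = 17 + 23t, v = 84 - 10t.
u ≥ 0 ⇒ t ≥ 0; v ≥ 0 ⇒ t ≤ 8. So t ∈ [0, 8]: 9 solutions.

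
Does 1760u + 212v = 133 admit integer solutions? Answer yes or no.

gcd(1760, 212):
  1760 = 8·212 + 64
  212 = 3·64 + 20
  64 = 3·20 + 4
  20 = 5·4
so gcd(1760, 212) = 4.
4 does not divide 133 (remainder 1), so no integer solutions.

no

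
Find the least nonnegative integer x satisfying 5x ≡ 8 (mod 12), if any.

4

gcd(12, 5) = 1  (12 = 2*5 + 2, 5 = 2*2 + 1, 2 = 2*1).
1 divides 8, so solutions exist.
Back-substituting, 5*(5) + 12*(-2) = 1.
So 5*(5) ≡ 1 (mod 12); multiply by 8: x ≡ 40 (mod 12).
Smallest nonnegative: x = 40 mod 12 = 4.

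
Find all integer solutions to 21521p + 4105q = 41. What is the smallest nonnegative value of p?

1661

gcd(21521, 4105):
  21521 = 5·4105 + 996
  4105 = 4·996 + 121
  996 = 8·121 + 28
  121 = 4·28 + 9
  28 = 3·9 + 1
  9 = 9·1
so gcd(21521, 4105) = 1.
1 divides 41, so solutions exist.
Back-substitute for Bézout coefficients:
  1 = 28 - 3·9
  ... = 21521·(441) + 4105·(-2312)
Scale by 41/1 = 41: (p₀, q₀) = (18081, -94792).
General solution: p = 18081 + 4105t, q = -94792 - 21521t for integer t.
p ≥ 0: smallest is 18081 mod 4105 = 1661 (at t = -4), with q = -8708.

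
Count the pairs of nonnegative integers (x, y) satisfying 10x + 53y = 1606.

3

gcd(53, 10) = 1  (53 = 5×10 + 3, 10 = 3×3 + 1, 3 = 3×1).
Back-substituting, 10×(16) + 53×(-3) = 1.
Scale by 1606: one solution is (25696, -4818). Reduce x mod 53: (44, 22).
General: x = 44 + 53t, y = 22 - 10t.
x ≥ 0 ⇒ t ≥ 0; y ≥ 0 ⇒ t ≤ 2. So t ∈ [0, 2]: 3 solutions.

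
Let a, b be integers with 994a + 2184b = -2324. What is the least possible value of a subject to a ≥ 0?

gcd(2184, 994):
  2184 = 2×994 + 196
  994 = 5×196 + 14
  196 = 14×14
so gcd(2184, 994) = 14.
14 divides -2324, so solutions exist.
Back-substitute for Bézout coefficients:
  14 = 994 - 5×196
  ... = 994×(11) + 2184×(-5)
Scale by -2324/14 = -166: (a₀, b₀) = (-1826, 830).
General solution: a = -1826 + 156t, b = 830 - 71t for integer t.
a ≥ 0: smallest is -1826 mod 156 = 46 (at t = 12), with b = -22.

46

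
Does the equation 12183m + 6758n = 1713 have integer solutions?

no

gcd(12183, 6758) = 31.
31 does not divide 1713 (remainder 8), so no integer solutions.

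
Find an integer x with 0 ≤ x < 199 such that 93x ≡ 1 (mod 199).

gcd(199, 93) = 1  (199 = 2·93 + 13, 93 = 7·13 + 2, 13 = 6·2 + 1, 2 = 2·1).
Back-substituting, 93·(-92) + 199·(43) = 1.
So 93·-92 ≡ 1 (mod 199), and -92 mod 199 = 107.

107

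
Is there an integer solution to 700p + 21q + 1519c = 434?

gcd(700, 21) = 7  (700 = 33×21 + 7, 21 = 3×7).
gcd(7, 1519) = 7.
7 divides 434, so integer solutions exist.

yes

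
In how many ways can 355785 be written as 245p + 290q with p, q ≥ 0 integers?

26

gcd(290, 245):
  290 = 1·245 + 45
  245 = 5·45 + 20
  45 = 2·20 + 5
  20 = 4·5
so gcd(290, 245) = 5.
Back-substitute for Bézout coefficients:
  5 = 45 - 2·20
  ... = 245·(-13) + 290·(11)
Scale by 71157: one solution is (-925041, 782727). Reduce p mod 58: (1, 1226).
General: p = 1 + 58t, q = 1226 - 49t.
p ≥ 0 ⇒ t ≥ 0; q ≥ 0 ⇒ t ≤ 25. So t ∈ [0, 25]: 26 solutions.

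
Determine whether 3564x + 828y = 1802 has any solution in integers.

no

gcd(3564, 828) = 36  (3564 = 4*828 + 252, 828 = 3*252 + 72, 252 = 3*72 + 36, 72 = 2*36).
36 does not divide 1802 (remainder 2), so no integer solutions.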